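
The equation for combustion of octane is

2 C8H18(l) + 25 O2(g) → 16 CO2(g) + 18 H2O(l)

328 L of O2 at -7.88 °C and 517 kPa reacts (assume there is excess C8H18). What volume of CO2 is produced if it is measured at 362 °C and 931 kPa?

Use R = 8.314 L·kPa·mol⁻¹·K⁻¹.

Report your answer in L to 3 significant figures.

279 L

n(O2) = PV/RT = (517 × 328) / (8.314 × 265.27) = 76.89 mol
n(CO2) = (16/25) × 76.89 = 49.21 mol
V = nRT/P = 49.21 × 8.314 × 635.15 / 931 = 279.1 L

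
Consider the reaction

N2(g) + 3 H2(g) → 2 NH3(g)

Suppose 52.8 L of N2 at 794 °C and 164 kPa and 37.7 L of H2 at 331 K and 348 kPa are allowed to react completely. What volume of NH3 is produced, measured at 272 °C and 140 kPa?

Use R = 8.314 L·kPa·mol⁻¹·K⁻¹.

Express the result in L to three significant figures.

n(N2) = PV/RT = (164 × 52.8) / (8.314 × 1067.15) = 0.9760 mol
n(H2) = PV/RT = (348 × 37.7) / (8.314 × 331) = 4.767 mol
For 0.9760 mol N2, stoichiometry requires (3/1) × 0.9760 = 2.928 mol H2; 4.767 mol is available, so N2 is limiting.
n(NH3) = (2/1) × 0.9760 = 1.952 mol
V(NH3) = nRT/P = 1.952 × 8.314 × 545.15 / 140 = 63.19 L

63.2 L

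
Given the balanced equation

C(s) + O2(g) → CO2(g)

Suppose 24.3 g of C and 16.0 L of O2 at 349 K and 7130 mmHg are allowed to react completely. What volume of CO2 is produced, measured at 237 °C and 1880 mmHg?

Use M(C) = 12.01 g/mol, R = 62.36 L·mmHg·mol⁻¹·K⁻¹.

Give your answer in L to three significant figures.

34.2 L

n(C) = 24.3 / 12.01 = 2.023 mol
n(O2) = PV/RT = (7130 × 16.0) / (62.36 × 349) = 5.242 mol
For 2.023 mol C, stoichiometry requires (1/1) × 2.023 = 2.023 mol O2; 5.242 mol is available, so C is limiting.
n(CO2) = (1/1) × 2.023 = 2.023 mol
V(CO2) = nRT/P = 2.023 × 62.36 × 510.15 / 1880 = 34.23 L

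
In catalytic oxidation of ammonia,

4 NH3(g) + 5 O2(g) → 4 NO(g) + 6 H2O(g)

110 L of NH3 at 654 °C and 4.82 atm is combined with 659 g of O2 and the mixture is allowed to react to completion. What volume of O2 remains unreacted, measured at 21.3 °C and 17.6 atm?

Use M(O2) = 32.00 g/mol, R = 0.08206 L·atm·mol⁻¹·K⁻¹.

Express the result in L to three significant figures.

n(NH3) = PV/RT = (4.82 × 110) / (0.08206 × 927.15) = 6.969 mol
n(O2) = 659 / 32.00 = 20.59 mol
For 6.969 mol NH3, stoichiometry requires (5/4) × 6.969 = 8.711 mol O2; 20.59 mol is available, so NH3 is limiting.
n(O2) consumed = (5/4) × 6.969 = 8.711 mol; remaining = 20.59 − 8.711 = 11.88 mol
V(O2) = nRT/P = 11.88 × 0.08206 × 294.45 / 17.6 = 16.31 L

16.3 L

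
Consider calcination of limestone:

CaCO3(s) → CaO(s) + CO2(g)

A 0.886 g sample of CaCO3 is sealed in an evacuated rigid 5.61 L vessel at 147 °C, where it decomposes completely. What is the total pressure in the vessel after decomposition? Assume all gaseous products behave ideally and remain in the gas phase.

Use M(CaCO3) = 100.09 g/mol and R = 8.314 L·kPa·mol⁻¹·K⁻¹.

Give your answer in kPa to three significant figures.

5.51 kPa

n(CaCO3) = 0.886 / 100.09 = 0.008852 mol
n(gas produced) = (1/1) × 0.008852 = 0.008852 mol
P = nRT/V = 0.008852 × 8.314 × 420.15 / 5.61 = 5.512 kPa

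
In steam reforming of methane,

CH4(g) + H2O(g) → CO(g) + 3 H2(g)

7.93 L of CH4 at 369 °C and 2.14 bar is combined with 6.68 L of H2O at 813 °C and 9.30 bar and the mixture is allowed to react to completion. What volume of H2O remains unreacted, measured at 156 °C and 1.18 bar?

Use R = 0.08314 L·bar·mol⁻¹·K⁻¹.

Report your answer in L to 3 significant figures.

11.2 L

n(CH4) = PV/RT = (2.14 × 7.93) / (0.08314 × 642.15) = 0.3179 mol
n(H2O) = PV/RT = (9.30 × 6.68) / (0.08314 × 1086.15) = 0.6880 mol
For 0.3179 mol CH4, stoichiometry requires (1/1) × 0.3179 = 0.3179 mol H2O; 0.6880 mol is available, so CH4 is limiting.
n(H2O) consumed = (1/1) × 0.3179 = 0.3179 mol; remaining = 0.6880 − 0.3179 = 0.3701 mol
V(H2O) = nRT/P = 0.3701 × 0.08314 × 429.15 / 1.18 = 11.19 L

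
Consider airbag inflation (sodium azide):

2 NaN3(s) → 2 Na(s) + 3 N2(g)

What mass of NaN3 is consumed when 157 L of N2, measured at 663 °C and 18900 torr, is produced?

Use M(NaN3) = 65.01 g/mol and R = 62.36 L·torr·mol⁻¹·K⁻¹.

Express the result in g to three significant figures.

n(N2) = PV/RT = (18900 × 157) / (62.36 × 936.15) = 50.83 mol
n(NaN3) = (2/3) × 50.83 = 33.89 mol
m(NaN3) = 33.89 × 65.01 = 2203 g

2200 g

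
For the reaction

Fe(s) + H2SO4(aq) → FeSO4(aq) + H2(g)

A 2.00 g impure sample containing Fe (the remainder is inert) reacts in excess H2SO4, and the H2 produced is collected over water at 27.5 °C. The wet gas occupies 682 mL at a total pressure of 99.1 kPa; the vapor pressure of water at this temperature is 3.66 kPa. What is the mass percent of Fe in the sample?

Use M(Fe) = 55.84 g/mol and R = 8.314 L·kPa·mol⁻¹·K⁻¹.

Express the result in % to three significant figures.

72.7 %

P(H2) = 99.1 − 3.66 = 95.44 kPa
n(H2) = PV/RT = (95.44 × 0.6820) / (8.314 × 300.65) = 0.02604 mol
n(Fe) = (1/1) × 0.02604 = 0.02604 mol
m(Fe) = 0.02604 × 55.84 = 1.454 g
%Fe = 1.454 / 2.00 × 100 = 72.70%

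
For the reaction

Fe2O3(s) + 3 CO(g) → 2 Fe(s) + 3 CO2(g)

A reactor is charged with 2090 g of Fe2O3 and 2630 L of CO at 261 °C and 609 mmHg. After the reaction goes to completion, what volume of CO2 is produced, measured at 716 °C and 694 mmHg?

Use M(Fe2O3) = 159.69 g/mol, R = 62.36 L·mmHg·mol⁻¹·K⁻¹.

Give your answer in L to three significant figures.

n(Fe2O3) = 2090 / 159.69 = 13.09 mol
n(CO) = PV/RT = (609 × 2630) / (62.36 × 534.15) = 48.08 mol
For 13.09 mol Fe2O3, stoichiometry requires (3/1) × 13.09 = 39.27 mol CO; 48.08 mol is available, so Fe2O3 is limiting.
n(CO2) = (3/1) × 13.09 = 39.27 mol
V(CO2) = nRT/P = 39.27 × 62.36 × 989.15 / 694 = 3490 L

3490 L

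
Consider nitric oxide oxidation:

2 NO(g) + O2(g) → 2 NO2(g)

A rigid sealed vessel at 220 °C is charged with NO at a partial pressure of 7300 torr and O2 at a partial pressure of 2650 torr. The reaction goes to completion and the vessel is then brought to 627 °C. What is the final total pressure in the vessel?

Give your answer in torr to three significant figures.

13300 torr

With V and T fixed, P_i ∝ n_i, so the mole ratios apply directly to partial pressures at 220 °C.
P(O2) required for 7300 torr of NO = (1/2) × 7300 = 3650 torr; available 2650 torr, so O2 is limiting.
P(NO) remaining = 7300 − (2/1) × 2650 = 2000 torr
P(gaseous products) = (2)/1 × 2650 = 5300 torr
P_total at 220 °C = 2000 + 5300 = 7300 torr
Scaling to 627 °C: P = 7300 × 900.15/493.15 = 13320 torr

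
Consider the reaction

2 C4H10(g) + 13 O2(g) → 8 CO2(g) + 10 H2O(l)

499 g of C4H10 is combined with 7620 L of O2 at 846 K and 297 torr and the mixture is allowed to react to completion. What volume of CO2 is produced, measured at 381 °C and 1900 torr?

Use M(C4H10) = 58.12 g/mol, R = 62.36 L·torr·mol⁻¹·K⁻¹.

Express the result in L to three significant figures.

567 L

n(C4H10) = 499 / 58.12 = 8.586 mol
n(O2) = PV/RT = (297 × 7620) / (62.36 × 846) = 42.90 mol
For 8.586 mol C4H10, stoichiometry requires (13/2) × 8.586 = 55.81 mol O2; 42.90 mol is available, so O2 is limiting.
n(CO2) = (8/13) × 42.90 = 26.40 mol
V(CO2) = nRT/P = 26.40 × 62.36 × 654.15 / 1900 = 566.8 L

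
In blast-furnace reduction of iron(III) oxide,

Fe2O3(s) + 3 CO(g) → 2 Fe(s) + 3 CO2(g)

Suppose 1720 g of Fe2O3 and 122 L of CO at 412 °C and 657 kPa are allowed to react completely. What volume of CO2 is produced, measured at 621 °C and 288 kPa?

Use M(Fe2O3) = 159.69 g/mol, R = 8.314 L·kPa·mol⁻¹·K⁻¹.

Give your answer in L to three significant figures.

n(Fe2O3) = 1720 / 159.69 = 10.77 mol
n(CO) = PV/RT = (657 × 122) / (8.314 × 685.15) = 14.07 mol
For 10.77 mol Fe2O3, stoichiometry requires (3/1) × 10.77 = 32.31 mol CO; 14.07 mol is available, so CO is limiting.
n(CO2) = (3/3) × 14.07 = 14.07 mol
V(CO2) = nRT/P = 14.07 × 8.314 × 894.15 / 288 = 363.2 L

363 L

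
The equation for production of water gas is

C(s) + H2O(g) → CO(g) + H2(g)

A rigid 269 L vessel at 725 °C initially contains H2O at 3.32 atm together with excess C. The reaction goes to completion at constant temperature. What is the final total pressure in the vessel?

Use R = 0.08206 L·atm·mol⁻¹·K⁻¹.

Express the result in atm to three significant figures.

6.64 atm

At constant T and V, P ∝ n(gas): 1 mol gas → 2 mol gas.
P_final = (2/1) × 3.32 = 6.640 atm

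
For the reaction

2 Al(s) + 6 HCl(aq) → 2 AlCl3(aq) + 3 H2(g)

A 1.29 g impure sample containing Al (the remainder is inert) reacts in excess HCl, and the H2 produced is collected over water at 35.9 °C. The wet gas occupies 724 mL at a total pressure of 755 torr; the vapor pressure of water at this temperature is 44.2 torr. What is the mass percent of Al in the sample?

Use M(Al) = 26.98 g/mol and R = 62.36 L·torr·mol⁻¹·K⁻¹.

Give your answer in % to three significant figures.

P(H2) = 755 − 44.2 = 710.8 torr
n(H2) = PV/RT = (710.8 × 0.7240) / (62.36 × 309.05) = 0.02670 mol
n(Al) = (2/3) × 0.02670 = 0.01780 mol
m(Al) = 0.01780 × 26.98 = 0.4802 g
%Al = 0.4802 / 1.29 × 100 = 37.22%

37.2 %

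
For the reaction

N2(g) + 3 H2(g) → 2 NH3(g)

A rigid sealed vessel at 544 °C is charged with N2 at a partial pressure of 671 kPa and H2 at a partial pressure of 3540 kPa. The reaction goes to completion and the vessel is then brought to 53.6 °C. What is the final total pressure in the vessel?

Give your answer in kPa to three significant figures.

1150 kPa

With V and T fixed, P_i ∝ n_i, so the mole ratios apply directly to partial pressures at 544 °C.
P(H2) required for 671 kPa of N2 = (3/1) × 671 = 2013 kPa; available 3540 kPa, so N2 is limiting.
P(H2) remaining = 3540 − (3/1) × 671 = 1527 kPa
P(gaseous products) = (2)/1 × 671 = 1342 kPa
P_total at 544 °C = 1527 + 1342 = 2869 kPa
Scaling to 53.6 °C: P = 2869 × 326.75/817.15 = 1147 kPa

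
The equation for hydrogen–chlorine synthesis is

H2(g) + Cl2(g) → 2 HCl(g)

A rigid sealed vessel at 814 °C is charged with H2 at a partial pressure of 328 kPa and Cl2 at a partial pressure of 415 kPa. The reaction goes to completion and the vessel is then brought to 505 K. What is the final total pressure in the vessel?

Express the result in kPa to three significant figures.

Because the vessel is rigid and T is held at 814 °C, work the stoichiometry in partial pressures (P_i = n_iRT/V).
P(Cl2) required for 328 kPa of H2 = (1/1) × 328 = 328.0 kPa; available 415 kPa, so H2 is limiting.
P(Cl2) remaining = 415 − (1/1) × 328 = 87.00 kPa
P(gaseous products) = (2)/1 × 328 = 656.0 kPa
P_total at 814 °C = 87.00 + 656.0 = 743.0 kPa
Scaling to 505 K: P = 743.0 × 505/1087.15 = 345.1 kPa

345 kPa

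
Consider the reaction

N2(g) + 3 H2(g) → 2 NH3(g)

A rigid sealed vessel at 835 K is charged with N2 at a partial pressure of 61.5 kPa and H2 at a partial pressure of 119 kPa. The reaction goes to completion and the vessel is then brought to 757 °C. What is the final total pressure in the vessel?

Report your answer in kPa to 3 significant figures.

125 kPa

At constant V, partial pressures at 835 K are proportional to moles, so apply stoichiometry directly to pressures.
P(H2) required for 61.5 kPa of N2 = (3/1) × 61.5 = 184.5 kPa; available 119 kPa, so H2 is limiting.
P(N2) remaining = 61.5 − (1/3) × 119 = 21.83 kPa
P(gaseous products) = (2)/3 × 119 = 79.33 kPa
P_total at 835 K = 21.83 + 79.33 = 101.2 kPa
Scaling to 757 °C: P = 101.2 × 1030.15/835 = 124.9 kPa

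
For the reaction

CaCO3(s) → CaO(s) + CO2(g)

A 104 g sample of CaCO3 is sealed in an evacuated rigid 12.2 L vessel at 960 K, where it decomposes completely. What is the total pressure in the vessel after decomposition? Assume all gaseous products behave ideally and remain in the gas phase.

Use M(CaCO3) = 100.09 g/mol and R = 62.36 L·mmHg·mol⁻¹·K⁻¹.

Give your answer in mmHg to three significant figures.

5100 mmHg

n(CaCO3) = 104 / 100.09 = 1.039 mol
n(gas produced) = (1/1) × 1.039 = 1.039 mol
P = nRT/V = 1.039 × 62.36 × 960 / 12.2 = 5098 mmHg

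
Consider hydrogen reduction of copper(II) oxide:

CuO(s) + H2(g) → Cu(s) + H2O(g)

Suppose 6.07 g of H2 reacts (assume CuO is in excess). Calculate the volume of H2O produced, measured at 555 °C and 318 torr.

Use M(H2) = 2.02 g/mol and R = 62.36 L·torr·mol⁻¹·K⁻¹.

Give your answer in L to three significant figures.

488 L

n(H2) = 6.070 / 2.02 = 3.005 mol
n(H2O) = (1/1) × 3.005 = 3.005 mol
V = nRT/P = 3.005 × 62.36 × 828.15 / 318 = 488.0 L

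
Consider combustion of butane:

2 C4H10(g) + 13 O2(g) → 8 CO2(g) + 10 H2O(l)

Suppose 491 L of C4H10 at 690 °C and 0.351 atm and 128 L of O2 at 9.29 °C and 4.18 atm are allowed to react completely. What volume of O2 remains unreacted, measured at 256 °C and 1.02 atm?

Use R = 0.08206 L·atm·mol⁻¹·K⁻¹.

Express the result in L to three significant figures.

n(C4H10) = PV/RT = (0.351 × 491) / (0.08206 × 963.15) = 2.181 mol
n(O2) = PV/RT = (4.18 × 128) / (0.08206 × 282.44) = 23.08 mol
For 2.181 mol C4H10, stoichiometry requires (13/2) × 2.181 = 14.18 mol O2; 23.08 mol is available, so C4H10 is limiting.
n(O2) consumed = (13/2) × 2.181 = 14.18 mol; remaining = 23.08 − 14.18 = 8.900 mol
V(O2) = nRT/P = 8.900 × 0.08206 × 529.15 / 1.02 = 378.9 L

379 L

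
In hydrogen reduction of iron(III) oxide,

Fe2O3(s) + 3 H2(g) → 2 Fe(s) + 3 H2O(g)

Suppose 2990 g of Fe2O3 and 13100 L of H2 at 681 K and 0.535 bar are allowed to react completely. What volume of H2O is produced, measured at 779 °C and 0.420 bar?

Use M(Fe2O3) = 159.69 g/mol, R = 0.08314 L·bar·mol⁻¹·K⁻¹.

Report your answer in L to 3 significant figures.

11700 L

n(Fe2O3) = 2990 / 159.69 = 18.72 mol
n(H2) = PV/RT = (0.535 × 13100) / (0.08314 × 681) = 123.8 mol
For 18.72 mol Fe2O3, stoichiometry requires (3/1) × 18.72 = 56.16 mol H2; 123.8 mol is available, so Fe2O3 is limiting.
n(H2O) = (3/1) × 18.72 = 56.16 mol
V(H2O) = nRT/P = 56.16 × 0.08314 × 1052.15 / 0.420 = 11700 L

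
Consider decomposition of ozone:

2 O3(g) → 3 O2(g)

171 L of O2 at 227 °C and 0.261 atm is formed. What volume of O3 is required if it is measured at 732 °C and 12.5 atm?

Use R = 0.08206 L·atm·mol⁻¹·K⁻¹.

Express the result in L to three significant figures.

n(O2) = PV/RT = (0.261 × 171) / (0.08206 × 500.15) = 1.087 mol
n(O3) = (2/3) × 1.087 = 0.7247 mol
V = nRT/P = 0.7247 × 0.08206 × 1005.15 / 12.5 = 4.782 L

4.78 L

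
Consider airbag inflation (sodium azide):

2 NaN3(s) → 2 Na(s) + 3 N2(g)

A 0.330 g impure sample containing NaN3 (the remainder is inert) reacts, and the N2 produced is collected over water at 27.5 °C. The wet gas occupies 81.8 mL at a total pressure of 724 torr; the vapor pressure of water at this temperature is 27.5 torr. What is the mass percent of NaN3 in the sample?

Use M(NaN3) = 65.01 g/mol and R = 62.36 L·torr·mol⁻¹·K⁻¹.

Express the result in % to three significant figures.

P(N2) = 724 − 27.5 = 696.5 torr
n(N2) = PV/RT = (696.5 × 0.08180) / (62.36 × 300.65) = 0.003039 mol
n(NaN3) = (2/3) × 0.003039 = 0.002026 mol
m(NaN3) = 0.002026 × 65.01 = 0.1317 g
%NaN3 = 0.1317 / 0.330 × 100 = 39.91%

39.9 %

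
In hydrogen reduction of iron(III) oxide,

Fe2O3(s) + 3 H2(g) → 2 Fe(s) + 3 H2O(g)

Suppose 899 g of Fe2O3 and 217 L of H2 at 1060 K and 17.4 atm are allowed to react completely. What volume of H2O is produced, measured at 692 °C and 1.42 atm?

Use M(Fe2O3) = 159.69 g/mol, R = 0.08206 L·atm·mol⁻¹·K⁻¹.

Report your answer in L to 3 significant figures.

942 L

n(Fe2O3) = 899 / 159.69 = 5.630 mol
n(H2) = PV/RT = (17.4 × 217) / (0.08206 × 1060) = 43.41 mol
For 5.630 mol Fe2O3, stoichiometry requires (3/1) × 5.630 = 16.89 mol H2; 43.41 mol is available, so Fe2O3 is limiting.
n(H2O) = (3/1) × 5.630 = 16.89 mol
V(H2O) = nRT/P = 16.89 × 0.08206 × 965.15 / 1.42 = 942.0 L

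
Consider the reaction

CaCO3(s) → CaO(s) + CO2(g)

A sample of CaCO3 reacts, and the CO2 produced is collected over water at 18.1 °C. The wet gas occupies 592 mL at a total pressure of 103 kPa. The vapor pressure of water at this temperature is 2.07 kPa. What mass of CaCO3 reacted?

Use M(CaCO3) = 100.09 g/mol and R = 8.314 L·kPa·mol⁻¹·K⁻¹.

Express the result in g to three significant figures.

P(CO2) = 103 − 2.07 = 100.9 kPa
n(CO2) = PV/RT = (100.9 × 0.5920) / (8.314 × 291.25) = 0.02467 mol
n(CaCO3) = (1/1) × 0.02467 = 0.02467 mol
m(CaCO3) = 0.02467 × 100.09 = 2.469 g

2.47 g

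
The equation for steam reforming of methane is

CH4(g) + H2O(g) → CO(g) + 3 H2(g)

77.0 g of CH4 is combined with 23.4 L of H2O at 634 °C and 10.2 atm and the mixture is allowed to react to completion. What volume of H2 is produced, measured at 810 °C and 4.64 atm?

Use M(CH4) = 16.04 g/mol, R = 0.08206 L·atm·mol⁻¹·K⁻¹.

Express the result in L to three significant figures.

184 L

n(CH4) = 77.0 / 16.04 = 4.800 mol
n(H2O) = PV/RT = (10.2 × 23.4) / (0.08206 × 907.15) = 3.206 mol
For 4.800 mol CH4, stoichiometry requires (1/1) × 4.800 = 4.800 mol H2O; 3.206 mol is available, so H2O is limiting.
n(H2) = (3/1) × 3.206 = 9.618 mol
V(H2) = nRT/P = 9.618 × 0.08206 × 1083.15 / 4.64 = 184.2 L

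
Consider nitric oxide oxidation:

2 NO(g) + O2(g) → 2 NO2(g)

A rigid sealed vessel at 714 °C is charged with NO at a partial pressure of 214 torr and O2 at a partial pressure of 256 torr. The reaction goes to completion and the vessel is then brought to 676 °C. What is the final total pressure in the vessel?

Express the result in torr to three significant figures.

Because the vessel is rigid and T is held at 714 °C, work the stoichiometry in partial pressures (P_i = n_iRT/V).
P(O2) required for 214 torr of NO = (1/2) × 214 = 107.0 torr; available 256 torr, so NO is limiting.
P(O2) remaining = 256 − (1/2) × 214 = 149.0 torr
P(gaseous products) = (2)/2 × 214 = 214.0 torr
P_total at 714 °C = 149.0 + 214.0 = 363.0 torr
Scaling to 676 °C: P = 363.0 × 949.15/987.15 = 349.0 torr

349 torr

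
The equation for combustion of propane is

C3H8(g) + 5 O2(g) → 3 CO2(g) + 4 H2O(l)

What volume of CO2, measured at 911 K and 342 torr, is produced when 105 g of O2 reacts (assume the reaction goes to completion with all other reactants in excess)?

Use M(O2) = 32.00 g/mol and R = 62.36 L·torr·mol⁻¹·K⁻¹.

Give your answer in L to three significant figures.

n(O2) = 105.0 / 32.00 = 3.281 mol
n(CO2) = (3/5) × 3.281 = 1.969 mol
V = nRT/P = 1.969 × 62.36 × 911 / 342 = 327.1 L

327 L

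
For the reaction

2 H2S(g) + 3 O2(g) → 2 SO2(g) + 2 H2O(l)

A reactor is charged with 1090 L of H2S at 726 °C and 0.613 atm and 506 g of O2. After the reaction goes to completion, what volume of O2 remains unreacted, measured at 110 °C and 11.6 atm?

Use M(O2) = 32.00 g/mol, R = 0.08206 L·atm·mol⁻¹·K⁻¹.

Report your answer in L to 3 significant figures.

n(H2S) = PV/RT = (0.613 × 1090) / (0.08206 × 999.15) = 8.149 mol
n(O2) = 506 / 32.00 = 15.81 mol
For 8.149 mol H2S, stoichiometry requires (3/2) × 8.149 = 12.22 mol O2; 15.81 mol is available, so H2S is limiting.
n(O2) consumed = (3/2) × 8.149 = 12.22 mol; remaining = 15.81 − 12.22 = 3.590 mol
V(O2) = nRT/P = 3.590 × 0.08206 × 383.15 / 11.6 = 9.731 L

9.73 L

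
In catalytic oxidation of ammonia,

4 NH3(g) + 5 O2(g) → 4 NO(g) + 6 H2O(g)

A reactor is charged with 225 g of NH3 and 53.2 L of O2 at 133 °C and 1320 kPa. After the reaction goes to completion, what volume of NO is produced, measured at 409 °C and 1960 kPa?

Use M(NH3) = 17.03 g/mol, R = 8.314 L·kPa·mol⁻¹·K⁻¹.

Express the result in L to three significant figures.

n(NH3) = 225 / 17.03 = 13.21 mol
n(O2) = PV/RT = (1320 × 53.2) / (8.314 × 406.15) = 20.80 mol
For 13.21 mol NH3, stoichiometry requires (5/4) × 13.21 = 16.51 mol O2; 20.80 mol is available, so NH3 is limiting.
n(NO) = (4/4) × 13.21 = 13.21 mol
V(NO) = nRT/P = 13.21 × 8.314 × 682.15 / 1960 = 38.22 L

38.2 L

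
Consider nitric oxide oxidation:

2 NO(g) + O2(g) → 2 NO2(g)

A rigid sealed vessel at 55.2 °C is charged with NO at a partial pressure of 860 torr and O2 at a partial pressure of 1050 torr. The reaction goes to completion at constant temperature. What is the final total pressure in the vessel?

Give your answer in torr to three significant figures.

Because the vessel is rigid and T is held at 55.2 °C, work the stoichiometry in partial pressures (P_i = n_iRT/V).
P(O2) required for 860 torr of NO = (1/2) × 860 = 430.0 torr; available 1050 torr, so NO is limiting.
P(O2) remaining = 1050 − (1/2) × 860 = 620.0 torr
P(gaseous products) = (2)/2 × 860 = 860.0 torr
P_total at 55.2 °C = 620.0 + 860.0 = 1480 torr

1480 torr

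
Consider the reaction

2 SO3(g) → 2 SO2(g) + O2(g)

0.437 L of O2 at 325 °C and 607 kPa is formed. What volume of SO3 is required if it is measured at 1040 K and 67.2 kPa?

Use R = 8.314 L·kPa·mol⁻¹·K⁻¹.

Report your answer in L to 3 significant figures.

13.7 L

n(O2) = PV/RT = (607 × 0.437) / (8.314 × 598.15) = 0.05334 mol
n(SO3) = (2/1) × 0.05334 = 0.1067 mol
V = nRT/P = 0.1067 × 8.314 × 1040 / 67.2 = 13.73 L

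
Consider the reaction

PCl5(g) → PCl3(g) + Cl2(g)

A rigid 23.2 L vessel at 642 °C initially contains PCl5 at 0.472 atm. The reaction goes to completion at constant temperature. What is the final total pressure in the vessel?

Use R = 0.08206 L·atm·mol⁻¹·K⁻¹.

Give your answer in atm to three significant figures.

0.944 atm

Rigid vessel, constant T ⇒ P scales with total gas moles (1 → 2).
P_final = (2/1) × 0.472 = 0.9440 atm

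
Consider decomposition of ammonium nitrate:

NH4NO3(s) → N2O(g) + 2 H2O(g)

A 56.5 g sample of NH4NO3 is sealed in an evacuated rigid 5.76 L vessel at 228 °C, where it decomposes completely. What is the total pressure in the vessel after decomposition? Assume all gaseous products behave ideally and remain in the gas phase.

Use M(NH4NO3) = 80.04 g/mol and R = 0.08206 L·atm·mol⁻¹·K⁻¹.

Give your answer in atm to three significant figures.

15.1 atm

n(NH4NO3) = 56.5 / 80.04 = 0.7059 mol
n(gas produced) = (3/1) × 0.7059 = 2.118 mol
P = nRT/V = 2.118 × 0.08206 × 501.15 / 5.76 = 15.12 atm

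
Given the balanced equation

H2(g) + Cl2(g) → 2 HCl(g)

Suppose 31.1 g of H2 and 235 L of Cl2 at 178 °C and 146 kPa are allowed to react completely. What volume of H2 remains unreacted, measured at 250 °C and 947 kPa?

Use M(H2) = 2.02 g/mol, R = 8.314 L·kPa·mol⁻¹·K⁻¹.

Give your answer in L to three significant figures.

28.7 L

n(H2) = 31.1 / 2.02 = 15.40 mol
n(Cl2) = PV/RT = (146 × 235) / (8.314 × 451.15) = 9.147 mol
For 15.40 mol H2, stoichiometry requires (1/1) × 15.40 = 15.40 mol Cl2; 9.147 mol is available, so Cl2 is limiting.
n(H2) consumed = (1/1) × 9.147 = 9.147 mol; remaining = 15.40 − 9.147 = 6.253 mol
V(H2) = nRT/P = 6.253 × 8.314 × 523.15 / 947 = 28.72 L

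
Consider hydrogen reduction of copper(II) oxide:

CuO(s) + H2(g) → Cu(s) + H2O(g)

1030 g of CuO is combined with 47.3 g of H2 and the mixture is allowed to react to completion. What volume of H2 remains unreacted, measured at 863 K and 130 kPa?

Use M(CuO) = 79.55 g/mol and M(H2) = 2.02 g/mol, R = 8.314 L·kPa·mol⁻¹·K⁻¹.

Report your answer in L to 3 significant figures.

n(CuO) = 1030 / 79.55 = 12.95 mol
n(H2) = 47.3 / 2.02 = 23.42 mol
For 12.95 mol CuO, stoichiometry requires (1/1) × 12.95 = 12.95 mol H2; 23.42 mol is available, so CuO is limiting.
n(H2) consumed = (1/1) × 12.95 = 12.95 mol; remaining = 23.42 − 12.95 = 10.47 mol
V(H2) = nRT/P = 10.47 × 8.314 × 863 / 130 = 577.9 L

578 L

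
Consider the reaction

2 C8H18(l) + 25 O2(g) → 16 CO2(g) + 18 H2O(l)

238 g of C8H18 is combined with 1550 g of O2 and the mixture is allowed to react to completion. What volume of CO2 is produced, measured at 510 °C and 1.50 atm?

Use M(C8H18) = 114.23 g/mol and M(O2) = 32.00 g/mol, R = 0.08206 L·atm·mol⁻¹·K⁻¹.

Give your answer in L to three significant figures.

714 L

n(C8H18) = 238 / 114.23 = 2.084 mol
n(O2) = 1550 / 32.00 = 48.44 mol
For 2.084 mol C8H18, stoichiometry requires (25/2) × 2.084 = 26.05 mol O2; 48.44 mol is available, so C8H18 is limiting.
n(CO2) = (16/2) × 2.084 = 16.67 mol
V(CO2) = nRT/P = 16.67 × 0.08206 × 783.15 / 1.50 = 714.2 L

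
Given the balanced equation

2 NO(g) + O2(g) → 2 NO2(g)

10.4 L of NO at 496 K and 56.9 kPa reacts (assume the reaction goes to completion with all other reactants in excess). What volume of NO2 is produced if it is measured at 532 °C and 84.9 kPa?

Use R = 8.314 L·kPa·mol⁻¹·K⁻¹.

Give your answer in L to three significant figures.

11.3 L

n(NO) = PV/RT = (56.9 × 10.4) / (8.314 × 496) = 0.1435 mol
n(NO2) = (2/2) × 0.1435 = 0.1435 mol
V = nRT/P = 0.1435 × 8.314 × 805.15 / 84.9 = 11.31 L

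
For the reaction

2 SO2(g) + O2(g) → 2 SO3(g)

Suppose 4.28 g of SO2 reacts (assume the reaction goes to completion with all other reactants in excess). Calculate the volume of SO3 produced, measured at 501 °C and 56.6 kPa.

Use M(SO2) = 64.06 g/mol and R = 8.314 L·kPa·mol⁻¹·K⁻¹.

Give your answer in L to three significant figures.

n(SO2) = 4.280 / 64.06 = 0.06681 mol
n(SO3) = (2/2) × 0.06681 = 0.06681 mol
V = nRT/P = 0.06681 × 8.314 × 774.15 / 56.6 = 7.597 L

7.60 L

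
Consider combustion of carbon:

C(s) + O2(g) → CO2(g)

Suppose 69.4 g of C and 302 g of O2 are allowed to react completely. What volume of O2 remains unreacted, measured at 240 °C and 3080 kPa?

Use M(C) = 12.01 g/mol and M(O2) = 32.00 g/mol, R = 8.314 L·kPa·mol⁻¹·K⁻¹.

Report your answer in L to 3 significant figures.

5.07 L

n(C) = 69.4 / 12.01 = 5.779 mol
n(O2) = 302 / 32.00 = 9.438 mol
For 5.779 mol C, stoichiometry requires (1/1) × 5.779 = 5.779 mol O2; 9.438 mol is available, so C is limiting.
n(O2) consumed = (1/1) × 5.779 = 5.779 mol; remaining = 9.438 − 5.779 = 3.659 mol
V(O2) = nRT/P = 3.659 × 8.314 × 513.15 / 3080 = 5.068 L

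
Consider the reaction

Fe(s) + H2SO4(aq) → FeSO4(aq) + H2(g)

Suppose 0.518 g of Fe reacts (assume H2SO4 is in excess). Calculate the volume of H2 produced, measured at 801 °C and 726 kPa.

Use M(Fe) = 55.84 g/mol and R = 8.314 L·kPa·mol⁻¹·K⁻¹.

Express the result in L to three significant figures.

0.114 L

n(Fe) = 0.5180 / 55.84 = 0.009277 mol
n(H2) = (1/1) × 0.009277 = 0.009277 mol
V = nRT/P = 0.009277 × 8.314 × 1074.15 / 726 = 0.1141 L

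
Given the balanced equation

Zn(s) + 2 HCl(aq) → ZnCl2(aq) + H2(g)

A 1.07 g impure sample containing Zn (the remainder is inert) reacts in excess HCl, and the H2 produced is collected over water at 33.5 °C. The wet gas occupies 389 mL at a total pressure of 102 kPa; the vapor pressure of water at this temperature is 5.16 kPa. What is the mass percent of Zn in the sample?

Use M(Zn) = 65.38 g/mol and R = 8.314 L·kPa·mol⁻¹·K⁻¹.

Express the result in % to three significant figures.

P(H2) = 102 − 5.16 = 96.84 kPa
n(H2) = PV/RT = (96.84 × 0.3890) / (8.314 × 306.65) = 0.01478 mol
n(Zn) = (1/1) × 0.01478 = 0.01478 mol
m(Zn) = 0.01478 × 65.38 = 0.9663 g
%Zn = 0.9663 / 1.07 × 100 = 90.31%

90.3 %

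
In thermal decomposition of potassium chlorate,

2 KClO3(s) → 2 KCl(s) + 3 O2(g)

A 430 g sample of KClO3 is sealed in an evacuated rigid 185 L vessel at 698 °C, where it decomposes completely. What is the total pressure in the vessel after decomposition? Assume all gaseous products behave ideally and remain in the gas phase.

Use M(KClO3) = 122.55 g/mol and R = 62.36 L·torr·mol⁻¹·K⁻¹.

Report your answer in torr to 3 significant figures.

1720 torr

n(KClO3) = 430 / 122.55 = 3.509 mol
n(gas produced) = (3/2) × 3.509 = 5.263 mol
P = nRT/V = 5.263 × 62.36 × 971.15 / 185 = 1723 torr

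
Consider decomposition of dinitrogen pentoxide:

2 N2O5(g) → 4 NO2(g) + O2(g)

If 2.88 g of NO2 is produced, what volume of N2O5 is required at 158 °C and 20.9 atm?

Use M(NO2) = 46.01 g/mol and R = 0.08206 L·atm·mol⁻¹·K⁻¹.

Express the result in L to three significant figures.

0.0530 L

n(NO2) = 2.880 / 46.01 = 0.06260 mol
n(N2O5) = (2/4) × 0.06260 = 0.03130 mol
V = nRT/P = 0.03130 × 0.08206 × 431.15 / 20.9 = 0.05299 L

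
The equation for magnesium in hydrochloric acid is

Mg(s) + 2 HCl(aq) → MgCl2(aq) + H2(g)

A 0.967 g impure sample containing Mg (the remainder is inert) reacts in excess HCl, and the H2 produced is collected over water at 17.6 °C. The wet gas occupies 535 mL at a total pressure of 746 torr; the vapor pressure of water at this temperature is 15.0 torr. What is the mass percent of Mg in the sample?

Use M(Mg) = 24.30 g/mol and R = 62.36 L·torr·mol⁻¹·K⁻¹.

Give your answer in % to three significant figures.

54.2 %

P(H2) = 746 − 15.0 = 731.0 torr
n(H2) = PV/RT = (731.0 × 0.5350) / (62.36 × 290.75) = 0.02157 mol
n(Mg) = (1/1) × 0.02157 = 0.02157 mol
m(Mg) = 0.02157 × 24.30 = 0.5242 g
%Mg = 0.5242 / 0.967 × 100 = 54.21%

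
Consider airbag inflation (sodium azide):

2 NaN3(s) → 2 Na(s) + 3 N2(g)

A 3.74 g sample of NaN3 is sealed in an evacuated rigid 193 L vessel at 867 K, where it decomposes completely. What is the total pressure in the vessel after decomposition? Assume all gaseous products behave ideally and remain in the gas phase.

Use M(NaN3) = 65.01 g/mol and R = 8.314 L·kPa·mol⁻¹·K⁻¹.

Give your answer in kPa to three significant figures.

n(NaN3) = 3.74 / 65.01 = 0.05753 mol
n(gas produced) = (3/2) × 0.05753 = 0.08629 mol
P = nRT/V = 0.08629 × 8.314 × 867 / 193 = 3.223 kPa

3.22 kPa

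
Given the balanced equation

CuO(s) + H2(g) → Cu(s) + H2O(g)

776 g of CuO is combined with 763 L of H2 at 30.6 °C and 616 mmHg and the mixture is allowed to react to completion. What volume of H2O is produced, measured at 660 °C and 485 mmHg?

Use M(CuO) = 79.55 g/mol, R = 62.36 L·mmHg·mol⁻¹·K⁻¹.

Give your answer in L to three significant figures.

1170 L

n(CuO) = 776 / 79.55 = 9.755 mol
n(H2) = PV/RT = (616 × 763) / (62.36 × 303.75) = 24.81 mol
For 9.755 mol CuO, stoichiometry requires (1/1) × 9.755 = 9.755 mol H2; 24.81 mol is available, so CuO is limiting.
n(H2O) = (1/1) × 9.755 = 9.755 mol
V(H2O) = nRT/P = 9.755 × 62.36 × 933.15 / 485 = 1170 L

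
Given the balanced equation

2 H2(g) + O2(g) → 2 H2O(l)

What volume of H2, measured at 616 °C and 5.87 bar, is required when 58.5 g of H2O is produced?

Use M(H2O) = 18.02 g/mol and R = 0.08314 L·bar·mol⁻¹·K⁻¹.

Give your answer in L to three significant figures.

n(H2O) = 58.50 / 18.02 = 3.246 mol
n(H2) = (2/2) × 3.246 = 3.246 mol
V = nRT/P = 3.246 × 0.08314 × 889.15 / 5.87 = 40.88 L

40.9 L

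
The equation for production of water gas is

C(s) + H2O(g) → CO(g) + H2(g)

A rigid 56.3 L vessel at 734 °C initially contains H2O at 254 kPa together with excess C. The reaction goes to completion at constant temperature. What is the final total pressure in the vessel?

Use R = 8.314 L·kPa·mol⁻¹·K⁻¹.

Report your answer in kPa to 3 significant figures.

At constant T and V, P ∝ n(gas): 1 mol gas → 2 mol gas.
P_final = (2/1) × 254 = 508.0 kPa

508 kPa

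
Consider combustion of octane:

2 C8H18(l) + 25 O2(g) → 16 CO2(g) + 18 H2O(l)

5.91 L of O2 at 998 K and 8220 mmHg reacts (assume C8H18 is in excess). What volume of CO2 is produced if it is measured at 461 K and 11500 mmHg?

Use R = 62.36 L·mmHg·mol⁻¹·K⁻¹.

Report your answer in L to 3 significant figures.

1.25 L

n(O2) = PV/RT = (8220 × 5.91) / (62.36 × 998) = 0.7806 mol
n(CO2) = (16/25) × 0.7806 = 0.4996 mol
V = nRT/P = 0.4996 × 62.36 × 461 / 11500 = 1.249 L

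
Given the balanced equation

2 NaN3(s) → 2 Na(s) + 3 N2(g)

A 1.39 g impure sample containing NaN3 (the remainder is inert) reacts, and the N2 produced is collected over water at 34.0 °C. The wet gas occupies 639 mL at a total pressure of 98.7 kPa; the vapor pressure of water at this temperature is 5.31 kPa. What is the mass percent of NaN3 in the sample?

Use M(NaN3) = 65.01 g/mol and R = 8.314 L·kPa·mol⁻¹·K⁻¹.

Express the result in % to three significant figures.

72.9 %

P(N2) = 98.7 − 5.31 = 93.39 kPa
n(N2) = PV/RT = (93.39 × 0.6390) / (8.314 × 307.15) = 0.02337 mol
n(NaN3) = (2/3) × 0.02337 = 0.01558 mol
m(NaN3) = 0.01558 × 65.01 = 1.013 g
%NaN3 = 1.013 / 1.39 × 100 = 72.88%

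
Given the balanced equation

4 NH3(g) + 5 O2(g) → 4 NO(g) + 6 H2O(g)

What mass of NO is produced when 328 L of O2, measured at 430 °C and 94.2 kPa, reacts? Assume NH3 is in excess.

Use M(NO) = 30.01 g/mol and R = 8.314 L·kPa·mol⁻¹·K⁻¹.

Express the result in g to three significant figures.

127 g

n(O2) = PV/RT = (94.2 × 328) / (8.314 × 703.15) = 5.285 mol
n(NO) = (4/5) × 5.285 = 4.228 mol
m(NO) = 4.228 × 30.01 = 126.9 g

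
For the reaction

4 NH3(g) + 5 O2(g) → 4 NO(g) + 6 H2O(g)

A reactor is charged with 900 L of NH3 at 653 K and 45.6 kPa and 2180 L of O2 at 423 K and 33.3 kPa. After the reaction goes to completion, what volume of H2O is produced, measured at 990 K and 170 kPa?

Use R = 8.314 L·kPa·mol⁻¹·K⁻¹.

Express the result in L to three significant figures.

n(NH3) = PV/RT = (45.6 × 900) / (8.314 × 653) = 7.559 mol
n(O2) = PV/RT = (33.3 × 2180) / (8.314 × 423) = 20.64 mol
For 7.559 mol NH3, stoichiometry requires (5/4) × 7.559 = 9.449 mol O2; 20.64 mol is available, so NH3 is limiting.
n(H2O) = (6/4) × 7.559 = 11.34 mol
V(H2O) = nRT/P = 11.34 × 8.314 × 990 / 170 = 549.0 L

549 L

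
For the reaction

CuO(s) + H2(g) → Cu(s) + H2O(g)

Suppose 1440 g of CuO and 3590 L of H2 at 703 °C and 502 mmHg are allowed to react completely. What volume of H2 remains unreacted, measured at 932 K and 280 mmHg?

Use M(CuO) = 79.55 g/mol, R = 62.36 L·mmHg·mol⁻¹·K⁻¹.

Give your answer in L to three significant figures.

2390 L

n(CuO) = 1440 / 79.55 = 18.10 mol
n(H2) = PV/RT = (502 × 3590) / (62.36 × 976.15) = 29.61 mol
For 18.10 mol CuO, stoichiometry requires (1/1) × 18.10 = 18.10 mol H2; 29.61 mol is available, so CuO is limiting.
n(H2) consumed = (1/1) × 18.10 = 18.10 mol; remaining = 29.61 − 18.10 = 11.51 mol
V(H2) = nRT/P = 11.51 × 62.36 × 932 / 280 = 2389 L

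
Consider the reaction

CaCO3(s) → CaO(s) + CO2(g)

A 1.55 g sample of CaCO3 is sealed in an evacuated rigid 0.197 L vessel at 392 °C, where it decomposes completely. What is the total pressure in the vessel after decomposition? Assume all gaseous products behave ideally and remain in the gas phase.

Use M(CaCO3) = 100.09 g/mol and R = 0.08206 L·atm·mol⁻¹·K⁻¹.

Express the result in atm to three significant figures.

4.29 atm

n(CaCO3) = 1.55 / 100.09 = 0.01549 mol
n(gas produced) = (1/1) × 0.01549 = 0.01549 mol
P = nRT/V = 0.01549 × 0.08206 × 665.15 / 0.197 = 4.292 atm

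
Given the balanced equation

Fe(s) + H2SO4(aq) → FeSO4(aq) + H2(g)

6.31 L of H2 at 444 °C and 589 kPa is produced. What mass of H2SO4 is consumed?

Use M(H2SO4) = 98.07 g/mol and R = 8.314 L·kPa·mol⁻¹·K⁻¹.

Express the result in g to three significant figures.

n(H2) = PV/RT = (589 × 6.31) / (8.314 × 717.15) = 0.6233 mol
n(H2SO4) = (1/1) × 0.6233 = 0.6233 mol
m(H2SO4) = 0.6233 × 98.07 = 61.13 g

61.1 g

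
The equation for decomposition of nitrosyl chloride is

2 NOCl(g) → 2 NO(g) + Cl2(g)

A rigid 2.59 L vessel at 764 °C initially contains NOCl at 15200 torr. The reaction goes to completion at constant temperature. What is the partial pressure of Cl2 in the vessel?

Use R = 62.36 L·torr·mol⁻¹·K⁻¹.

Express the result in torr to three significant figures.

n(NOCl)₀ = PV/RT = (15200 × 2.59) / (62.36 × 1037.15) = 0.6087 mol
n(Cl2) = (1/2) × 0.6087 = 0.3044 mol
P(Cl2) = nRT/V = 0.3044 × 62.36 × 1037.15 / 2.59 = 7601 torr

7600 torr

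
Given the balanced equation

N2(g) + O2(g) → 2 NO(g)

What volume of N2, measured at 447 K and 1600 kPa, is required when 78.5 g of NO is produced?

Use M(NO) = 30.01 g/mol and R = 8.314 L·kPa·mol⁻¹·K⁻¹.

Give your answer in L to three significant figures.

n(NO) = 78.50 / 30.01 = 2.616 mol
n(N2) = (1/2) × 2.616 = 1.308 mol
V = nRT/P = 1.308 × 8.314 × 447 / 1600 = 3.038 L

3.04 L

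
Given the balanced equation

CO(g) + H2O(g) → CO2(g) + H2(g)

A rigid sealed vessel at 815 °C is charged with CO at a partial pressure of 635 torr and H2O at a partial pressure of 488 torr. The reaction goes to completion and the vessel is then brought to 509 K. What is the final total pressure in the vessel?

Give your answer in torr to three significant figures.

Because the vessel is rigid and T is held at 815 °C, work the stoichiometry in partial pressures (P_i = n_iRT/V).
P(H2O) required for 635 torr of CO = (1/1) × 635 = 635.0 torr; available 488 torr, so H2O is limiting.
P(CO) remaining = 635 − (1/1) × 488 = 147.0 torr
P(gaseous products) = (1+1)/1 × 488 = 976.0 torr
P_total at 815 °C = 147.0 + 976.0 = 1123 torr
Scaling to 509 K: P = 1123 × 509/1088.15 = 525.3 torr

525 torr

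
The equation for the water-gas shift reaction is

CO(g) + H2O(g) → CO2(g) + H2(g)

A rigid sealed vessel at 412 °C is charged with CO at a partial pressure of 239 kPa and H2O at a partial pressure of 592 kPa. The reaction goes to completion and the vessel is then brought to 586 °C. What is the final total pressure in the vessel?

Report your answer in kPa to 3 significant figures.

At constant V, partial pressures at 412 °C are proportional to moles, so apply stoichiometry directly to pressures.
P(H2O) required for 239 kPa of CO = (1/1) × 239 = 239.0 kPa; available 592 kPa, so CO is limiting.
P(H2O) remaining = 592 − (1/1) × 239 = 353.0 kPa
P(gaseous products) = (1+1)/1 × 239 = 478.0 kPa
P_total at 412 °C = 353.0 + 478.0 = 831.0 kPa
Scaling to 586 °C: P = 831.0 × 859.15/685.15 = 1042 kPa

1040 kPa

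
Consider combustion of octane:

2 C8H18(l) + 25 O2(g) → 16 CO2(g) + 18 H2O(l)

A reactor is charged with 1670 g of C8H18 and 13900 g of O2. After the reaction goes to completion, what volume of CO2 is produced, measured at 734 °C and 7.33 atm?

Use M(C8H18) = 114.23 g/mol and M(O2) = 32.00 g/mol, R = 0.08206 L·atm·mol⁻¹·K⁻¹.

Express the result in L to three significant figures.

n(C8H18) = 1670 / 114.23 = 14.62 mol
n(O2) = 13900 / 32.00 = 434.4 mol
For 14.62 mol C8H18, stoichiometry requires (25/2) × 14.62 = 182.8 mol O2; 434.4 mol is available, so C8H18 is limiting.
n(CO2) = (16/2) × 14.62 = 117.0 mol
V(CO2) = nRT/P = 117.0 × 0.08206 × 1007.15 / 7.33 = 1319 L

1320 L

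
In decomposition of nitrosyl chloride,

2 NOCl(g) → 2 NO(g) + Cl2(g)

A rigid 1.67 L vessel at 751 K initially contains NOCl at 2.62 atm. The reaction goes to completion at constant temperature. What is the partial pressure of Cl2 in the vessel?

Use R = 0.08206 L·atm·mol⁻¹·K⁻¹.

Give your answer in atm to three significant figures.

n(NOCl)₀ = PV/RT = (2.62 × 1.67) / (0.08206 × 751) = 0.07100 mol
n(Cl2) = (1/2) × 0.07100 = 0.03550 mol
P(Cl2) = nRT/V = 0.03550 × 0.08206 × 751 / 1.67 = 1.310 atm

1.31 atm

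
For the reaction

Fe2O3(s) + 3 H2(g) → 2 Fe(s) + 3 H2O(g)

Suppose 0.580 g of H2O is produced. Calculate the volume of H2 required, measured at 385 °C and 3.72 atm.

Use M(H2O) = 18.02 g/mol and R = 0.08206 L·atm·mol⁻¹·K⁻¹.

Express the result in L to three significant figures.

n(H2O) = 0.5800 / 18.02 = 0.03219 mol
n(H2) = (3/3) × 0.03219 = 0.03219 mol
V = nRT/P = 0.03219 × 0.08206 × 658.15 / 3.72 = 0.4673 L

0.467 L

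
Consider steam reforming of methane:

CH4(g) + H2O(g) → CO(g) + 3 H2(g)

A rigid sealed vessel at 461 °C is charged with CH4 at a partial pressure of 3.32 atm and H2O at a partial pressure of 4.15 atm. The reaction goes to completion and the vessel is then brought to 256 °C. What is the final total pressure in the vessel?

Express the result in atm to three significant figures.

10.2 atm

At constant V, partial pressures at 461 °C are proportional to moles, so apply stoichiometry directly to pressures.
P(H2O) required for 3.32 atm of CH4 = (1/1) × 3.32 = 3.320 atm; available 4.15 atm, so CH4 is limiting.
P(H2O) remaining = 4.15 − (1/1) × 3.32 = 0.8300 atm
P(gaseous products) = (1+3)/1 × 3.32 = 13.28 atm
P_total at 461 °C = 0.8300 + 13.28 = 14.11 atm
Scaling to 256 °C: P = 14.11 × 529.15/734.15 = 10.17 atm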